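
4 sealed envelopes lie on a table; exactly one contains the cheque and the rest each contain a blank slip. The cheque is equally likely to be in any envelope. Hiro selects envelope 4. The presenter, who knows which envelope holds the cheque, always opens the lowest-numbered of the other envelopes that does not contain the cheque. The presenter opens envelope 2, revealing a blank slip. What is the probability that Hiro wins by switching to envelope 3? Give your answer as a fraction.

Condition on the true location of the cheque.
If it is in envelope 1 (prior 1/4): envelope 2 is the lowest-numbered option available, probability 1; weight (1/4)·1 = 1/4.
If it is in envelope 2 (prior 1/4): the presenter opened envelope 2, so this case is ruled out; weight (1/4)·0 = 0.
If it is in either of envelopes 3 and 4 (prior 1/4 each): the presenter would have opened envelope 1 instead, probability 0; weight (1/4)·0 = 0 each.
The weights sum to 1/4.
So P(the cheque in envelope 3 | the presenter opened envelope 2) = 0 / (1/4) = 0.

0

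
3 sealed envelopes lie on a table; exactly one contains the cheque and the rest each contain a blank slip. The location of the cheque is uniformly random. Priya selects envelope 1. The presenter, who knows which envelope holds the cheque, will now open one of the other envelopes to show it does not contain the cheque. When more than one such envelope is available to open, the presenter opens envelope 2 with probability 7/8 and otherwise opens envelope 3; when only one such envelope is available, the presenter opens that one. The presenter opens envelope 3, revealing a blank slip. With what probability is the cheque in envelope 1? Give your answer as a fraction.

1/9

Consider each possible location of the cheque in turn.
If it is in envelope 1 (prior 1/3): envelope 2 is available but not opened, probability 1/8; weight (1/3)·(1/8) = 1/24.
If it is in envelope 2 (prior 1/3): only envelope 3 is available, probability 1; weight (1/3)·1 = 1/3.
If it is in envelope 3 (prior 1/3): the presenter opened envelope 3, so this case is ruled out; weight (1/3)·0 = 0.
The weights sum to 3/8.
So P(the cheque in envelope 1 | the presenter opened envelope 3) = (1/24) / (3/8) = 1/9.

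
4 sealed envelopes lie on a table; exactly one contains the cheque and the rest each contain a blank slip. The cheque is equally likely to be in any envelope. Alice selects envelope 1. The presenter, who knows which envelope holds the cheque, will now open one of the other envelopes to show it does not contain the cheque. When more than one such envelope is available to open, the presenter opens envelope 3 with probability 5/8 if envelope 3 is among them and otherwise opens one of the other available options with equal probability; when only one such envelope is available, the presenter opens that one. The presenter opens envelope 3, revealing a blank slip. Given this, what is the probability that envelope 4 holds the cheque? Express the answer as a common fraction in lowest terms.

Consider each possible location of the cheque in turn.
If it is in any of envelopes 1, 2, and 4 (prior 1/4 each): envelope 3 is available, opened with probability 5/8; weight (1/4)·(5/8) = 5/32 each.
If it is in envelope 3 (prior 1/4): the presenter opened envelope 3, so this case is ruled out; weight (1/4)·0 = 0.
The weights sum to 15/32.
So P(the cheque in envelope 4 | the presenter opened envelope 3) = (5/32) / (15/32) = 1/3.

1/3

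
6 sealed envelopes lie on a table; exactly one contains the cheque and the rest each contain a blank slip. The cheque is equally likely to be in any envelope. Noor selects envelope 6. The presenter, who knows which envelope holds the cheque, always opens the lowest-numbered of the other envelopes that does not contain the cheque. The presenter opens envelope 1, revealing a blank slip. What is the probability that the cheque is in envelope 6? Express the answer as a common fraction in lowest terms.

Apply Bayes' rule, conditioning on where the cheque actually is.
If it is in envelope 1 (prior 1/6): the presenter opened envelope 1, so this case is ruled out; weight (1/6)·0 = 0.
If it is in any of envelopes 2, 3, 4, 5, and 6 (prior 1/6 each): envelope 1 is the lowest-numbered option available, probability 1; weight (1/6)·1 = 1/6 each.
The weights sum to 5/6.
So P(the cheque in envelope 6 | the presenter opened envelope 1) = (1/6) / (5/6) = 1/5.

1/5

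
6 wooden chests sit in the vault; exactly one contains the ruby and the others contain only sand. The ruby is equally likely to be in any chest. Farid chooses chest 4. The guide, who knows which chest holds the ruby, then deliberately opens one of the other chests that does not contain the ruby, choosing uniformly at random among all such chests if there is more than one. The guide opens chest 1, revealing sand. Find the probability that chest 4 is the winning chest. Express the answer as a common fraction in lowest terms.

Apply Bayes' rule, conditioning on where the ruby actually is.
If it is in chest 1 (prior 1/6): the guide opened chest 1, so this case is ruled out; weight (1/6)·0 = 0.
If it is in any of chests 2, 3, 5, and 6 (prior 1/6 each): the guide has 4 equally likely choices, so probability 1/4; weight (1/6)·(1/4) = 1/24 each.
If it is in chest 4 (prior 1/6): the guide has 5 equally likely choices, so probability 1/5; weight (1/6)·(1/5) = 1/30.
The weights sum to 1/5.
So P(the ruby in chest 4 | the guide opened chest 1) = (1/30) / (1/5) = 1/6.

1/6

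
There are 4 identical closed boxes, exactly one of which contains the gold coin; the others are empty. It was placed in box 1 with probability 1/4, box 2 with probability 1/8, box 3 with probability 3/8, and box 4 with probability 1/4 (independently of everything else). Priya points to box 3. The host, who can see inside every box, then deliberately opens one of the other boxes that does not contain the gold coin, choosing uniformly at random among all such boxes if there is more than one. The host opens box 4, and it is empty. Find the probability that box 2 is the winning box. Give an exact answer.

1/5

Condition on the true location of the gold coin.
If it is in box 1 (prior 1/4): the host has 2 equally likely choices, so probability 1/2; weight (1/4)·(1/2) = 1/8.
If it is in box 2 (prior 1/8): the host has 2 equally likely choices, so probability 1/2; weight (1/8)·(1/2) = 1/16.
If it is in box 3 (prior 3/8): the host has 3 equally likely choices, so probability 1/3; weight (3/8)·(1/3) = 1/8.
If it is in box 4 (prior 1/4): the host opened box 4, so this case is ruled out; weight (1/4)·0 = 0.
The weights sum to 5/16.
So P(the gold coin in box 2 | the host opened box 4) = (1/16) / (5/16) = 1/5.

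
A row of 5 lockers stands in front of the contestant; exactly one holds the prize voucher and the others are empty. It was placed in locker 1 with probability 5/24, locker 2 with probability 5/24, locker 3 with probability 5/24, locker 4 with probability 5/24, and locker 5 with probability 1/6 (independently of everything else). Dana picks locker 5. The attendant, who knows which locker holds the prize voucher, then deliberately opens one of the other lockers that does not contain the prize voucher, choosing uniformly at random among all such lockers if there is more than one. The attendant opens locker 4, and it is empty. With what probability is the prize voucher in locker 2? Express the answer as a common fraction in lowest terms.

Condition on the true location of the prize voucher.
If it is in any of lockers 1, 2, and 3 (prior 5/24 each): the attendant has 3 equally likely choices, so probability 1/3; weight (5/24)·(1/3) = 5/72 each.
If it is in locker 4 (prior 5/24): the attendant opened locker 4, so this case is ruled out; weight (5/24)·0 = 0.
If it is in locker 5 (prior 1/6): the attendant has 4 equally likely choices, so probability 1/4; weight (1/6)·(1/4) = 1/24.
The weights sum to 1/4.
So P(the prize voucher in locker 2 | the attendant opened locker 4) = (5/72) / (1/4) = 5/18.

5/18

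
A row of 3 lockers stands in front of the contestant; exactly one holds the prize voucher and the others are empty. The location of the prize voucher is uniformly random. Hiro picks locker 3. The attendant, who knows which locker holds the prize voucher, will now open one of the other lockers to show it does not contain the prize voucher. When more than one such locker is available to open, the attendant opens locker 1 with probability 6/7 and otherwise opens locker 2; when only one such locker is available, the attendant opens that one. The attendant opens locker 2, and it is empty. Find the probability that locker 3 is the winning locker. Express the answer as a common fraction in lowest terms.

Consider each possible location of the prize voucher in turn.
If it is in locker 1 (prior 1/3): only locker 2 is available, probability 1; weight (1/3)·1 = 1/3.
If it is in locker 2 (prior 1/3): the attendant opened locker 2, so this case is ruled out; weight (1/3)·0 = 0.
If it is in locker 3 (prior 1/3): locker 1 is available but not opened, probability 1/7; weight (1/3)·(1/7) = 1/21.
The weights sum to 8/21.
So P(the prize voucher in locker 3 | the attendant opened locker 2) = (1/21) / (8/21) = 1/8.

1/8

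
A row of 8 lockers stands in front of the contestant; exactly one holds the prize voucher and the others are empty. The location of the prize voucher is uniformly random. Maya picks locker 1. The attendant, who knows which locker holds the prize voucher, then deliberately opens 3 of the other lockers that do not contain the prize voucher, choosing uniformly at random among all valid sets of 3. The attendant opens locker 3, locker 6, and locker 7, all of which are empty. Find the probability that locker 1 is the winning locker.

Apply Bayes' rule, conditioning on where the prize voucher actually is.
If it is in locker 1 (prior 1/8): the attendant has 35 equally likely choices, so probability 1/35; weight (1/8)·(1/35) = 1/280.
If it is in any of lockers 2, 4, 5, and 8 (prior 1/8 each): the attendant has 20 equally likely choices, so probability 1/20; weight (1/8)·(1/20) = 1/160 each.
If it is in any of lockers 3, 6, and 7 (prior 1/8 each): that locker was opened and seen not to hold the prize — ruled out; weight (1/8)·0 = 0 each.
The weights sum to 1/35.
So P(the prize voucher in locker 1 | the attendant opened locker 3, locker 6, and locker 7) = (1/280) / (1/35) = 1/8.

1/8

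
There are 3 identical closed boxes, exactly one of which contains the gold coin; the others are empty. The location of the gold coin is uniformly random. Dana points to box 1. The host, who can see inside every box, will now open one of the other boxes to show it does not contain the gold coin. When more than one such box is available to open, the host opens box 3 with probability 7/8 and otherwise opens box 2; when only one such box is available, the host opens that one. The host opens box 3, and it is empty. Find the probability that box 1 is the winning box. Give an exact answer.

Condition on the true location of the gold coin.
If it is in box 1 (prior 1/3): box 3 is available, opened with probability 7/8; weight (1/3)·(7/8) = 7/24.
If it is in box 2 (prior 1/3): only box 3 is available, probability 1; weight (1/3)·1 = 1/3.
If it is in box 3 (prior 1/3): the host opened box 3, so this case is ruled out; weight (1/3)·0 = 0.
The weights sum to 5/8.
So P(the gold coin in box 1 | the host opened box 3) = (7/24) / (5/8) = 7/15.

7/15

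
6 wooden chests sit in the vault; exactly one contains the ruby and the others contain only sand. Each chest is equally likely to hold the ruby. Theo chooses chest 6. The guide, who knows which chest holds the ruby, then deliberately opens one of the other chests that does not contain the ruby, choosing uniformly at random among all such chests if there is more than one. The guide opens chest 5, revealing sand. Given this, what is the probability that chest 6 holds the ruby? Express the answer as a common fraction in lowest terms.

Consider each possible location of the ruby in turn.
If it is in any of chests 1, 2, 3, and 4 (prior 1/6 each): the guide has 4 equally likely choices, so probability 1/4; weight (1/6)·(1/4) = 1/24 each.
If it is in chest 5 (prior 1/6): the guide opened chest 5, so this case is ruled out; weight (1/6)·0 = 0.
If it is in chest 6 (prior 1/6): the guide has 5 equally likely choices, so probability 1/5; weight (1/6)·(1/5) = 1/30.
The weights sum to 1/5.
So P(the ruby in chest 6 | the guide opened chest 5) = (1/30) / (1/5) = 1/6.

1/6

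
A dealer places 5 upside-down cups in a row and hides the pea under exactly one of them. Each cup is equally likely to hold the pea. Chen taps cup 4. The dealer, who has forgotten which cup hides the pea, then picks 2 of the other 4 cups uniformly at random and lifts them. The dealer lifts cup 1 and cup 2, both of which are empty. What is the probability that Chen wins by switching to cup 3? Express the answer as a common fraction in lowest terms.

1/3

Because the dealer chose which cups to lift without knowing where the pea is, the choice is independent of the prize location. Learning that none of the 2 opened cups holds the pea simply rules out those 2 locations and leaves the remaining 3 cups still equally likely by symmetry.
So P(the pea under cup 3) = 1/3.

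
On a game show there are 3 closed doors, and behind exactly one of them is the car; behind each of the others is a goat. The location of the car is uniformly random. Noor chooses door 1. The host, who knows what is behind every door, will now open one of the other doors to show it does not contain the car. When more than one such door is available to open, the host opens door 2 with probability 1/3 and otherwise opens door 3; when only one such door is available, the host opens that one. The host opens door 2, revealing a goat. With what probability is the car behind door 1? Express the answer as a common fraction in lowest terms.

1/4

Consider each possible location of the car in turn.
If it is behind door 1 (prior 1/3): door 2 is available, opened with probability 1/3; weight (1/3)·(1/3) = 1/9.
If it is behind door 2 (prior 1/3): the host opened door 2, so this case is ruled out; weight (1/3)·0 = 0.
If it is behind door 3 (prior 1/3): only door 2 is available, probability 1; weight (1/3)·1 = 1/3.
The weights sum to 4/9.
So P(the car behind door 1 | the host opened door 2) = (1/9) / (4/9) = 1/4.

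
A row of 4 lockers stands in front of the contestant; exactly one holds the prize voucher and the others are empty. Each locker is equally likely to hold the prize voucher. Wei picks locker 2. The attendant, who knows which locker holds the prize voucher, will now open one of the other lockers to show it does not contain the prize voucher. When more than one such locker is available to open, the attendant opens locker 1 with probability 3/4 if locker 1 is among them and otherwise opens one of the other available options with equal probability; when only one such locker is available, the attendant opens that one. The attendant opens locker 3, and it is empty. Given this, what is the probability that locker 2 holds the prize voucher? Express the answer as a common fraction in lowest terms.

Consider each possible location of the prize voucher in turn.
If it is in locker 1 (prior 1/4): locker 1 holds the prize so is unavailable; the attendant chooses uniformly among the 2 others, probability 1/2; weight (1/4)·(1/2) = 1/8.
If it is in locker 2 (prior 1/4): locker 1 is available but not opened; locker 3 gets probability (1 − 3/4)/2 = 1/8; weight (1/4)·(1/8) = 1/32.
If it is in locker 3 (prior 1/4): the attendant opened locker 3, so this case is ruled out; weight (1/4)·0 = 0.
If it is in locker 4 (prior 1/4): locker 1 is available but not opened, probability 1/4; weight (1/4)·(1/4) = 1/16.
The weights sum to 7/32.
So P(the prize voucher in locker 2 | the attendant opened locker 3) = (1/32) / (7/32) = 1/7.

1/7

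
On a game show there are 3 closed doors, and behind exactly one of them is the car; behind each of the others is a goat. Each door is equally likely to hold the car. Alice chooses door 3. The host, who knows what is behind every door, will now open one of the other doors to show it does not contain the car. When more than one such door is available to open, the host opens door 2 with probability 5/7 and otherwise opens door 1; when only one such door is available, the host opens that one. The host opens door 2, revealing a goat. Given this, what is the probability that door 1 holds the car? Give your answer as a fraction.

Apply Bayes' rule, conditioning on where the car actually is.
If it is behind door 1 (prior 1/3): only door 2 is available, probability 1; weight (1/3)·1 = 1/3.
If it is behind door 2 (prior 1/3): the host opened door 2, so this case is ruled out; weight (1/3)·0 = 0.
If it is behind door 3 (prior 1/3): door 2 is available, opened with probability 5/7; weight (1/3)·(5/7) = 5/21.
The weights sum to 4/7.
So P(the car behind door 1 | the host opened door 2) = (1/3) / (4/7) = 7/12.

7/12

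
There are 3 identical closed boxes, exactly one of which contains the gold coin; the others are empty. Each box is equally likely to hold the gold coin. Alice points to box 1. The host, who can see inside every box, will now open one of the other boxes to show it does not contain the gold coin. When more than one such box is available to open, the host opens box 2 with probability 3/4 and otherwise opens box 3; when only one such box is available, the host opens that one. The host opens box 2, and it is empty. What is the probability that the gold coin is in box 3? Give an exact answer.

4/7

Apply Bayes' rule, conditioning on where the gold coin actually is.
If it is in box 1 (prior 1/3): box 2 is available, opened with probability 3/4; weight (1/3)·(3/4) = 1/4.
If it is in box 2 (prior 1/3): the host opened box 2, so this case is ruled out; weight (1/3)·0 = 0.
If it is in box 3 (prior 1/3): only box 2 is available, probability 1; weight (1/3)·1 = 1/3.
The weights sum to 7/12.
So P(the gold coin in box 3 | the host opened box 2) = (1/3) / (7/12) = 4/7.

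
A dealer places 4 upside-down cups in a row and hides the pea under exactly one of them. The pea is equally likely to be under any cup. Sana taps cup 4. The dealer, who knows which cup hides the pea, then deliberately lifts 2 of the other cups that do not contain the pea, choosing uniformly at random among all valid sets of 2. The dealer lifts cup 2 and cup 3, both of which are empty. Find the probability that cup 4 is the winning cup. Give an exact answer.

Consider each possible location of the pea in turn.
If it is under cup 1 (prior 1/4): the dealer has no choice, probability 1; weight (1/4)·1 = 1/4.
If it is under either of cups 2 and 3 (prior 1/4 each): that cup was opened and seen not to hold the prize — ruled out; weight (1/4)·0 = 0 each.
If it is under cup 4 (prior 1/4): the dealer has 3 equally likely choices, so probability 1/3; weight (1/4)·(1/3) = 1/12.
The weights sum to 1/3.
So P(the pea under cup 4 | the dealer opened cup 2 and cup 3) = (1/12) / (1/3) = 1/4.

1/4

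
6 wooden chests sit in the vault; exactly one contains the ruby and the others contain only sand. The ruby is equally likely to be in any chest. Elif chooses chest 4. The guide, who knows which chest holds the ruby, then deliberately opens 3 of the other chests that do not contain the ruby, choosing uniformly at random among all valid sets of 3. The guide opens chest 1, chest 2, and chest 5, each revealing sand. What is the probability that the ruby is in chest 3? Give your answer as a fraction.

5/12

Condition on the true location of the ruby.
If it is in any of chests 1, 2, and 5 (prior 1/6 each): that chest was opened and seen not to hold the prize — ruled out; weight (1/6)·0 = 0 each.
If it is in either of chests 3 and 6 (prior 1/6 each): the guide has 4 equally likely choices, so probability 1/4; weight (1/6)·(1/4) = 1/24 each.
If it is in chest 4 (prior 1/6): the guide has 10 equally likely choices, so probability 1/10; weight (1/6)·(1/10) = 1/60.
The weights sum to 1/10.
So P(the ruby in chest 3 | the guide opened chest 1, chest 2, and chest 5) = (1/24) / (1/10) = 5/12.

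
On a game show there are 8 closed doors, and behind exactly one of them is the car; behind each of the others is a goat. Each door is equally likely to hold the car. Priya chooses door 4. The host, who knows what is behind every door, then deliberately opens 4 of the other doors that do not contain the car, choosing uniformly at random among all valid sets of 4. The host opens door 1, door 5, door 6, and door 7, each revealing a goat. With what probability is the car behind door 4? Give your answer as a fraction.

1/8

Consider each possible location of the car in turn.
If it is behind any of doors 1, 5, 6, and 7 (prior 1/8 each): that door was opened and seen not to hold the prize — ruled out; weight (1/8)·0 = 0 each.
If it is behind any of doors 2, 3, and 8 (prior 1/8 each): the host has 15 equally likely choices, so probability 1/15; weight (1/8)·(1/15) = 1/120 each.
If it is behind door 4 (prior 1/8): the host has 35 equally likely choices, so probability 1/35; weight (1/8)·(1/35) = 1/280.
The weights sum to 1/35.
So P(the car behind door 4 | the host opened door 1, door 5, door 6, and door 7) = (1/280) / (1/35) = 1/8.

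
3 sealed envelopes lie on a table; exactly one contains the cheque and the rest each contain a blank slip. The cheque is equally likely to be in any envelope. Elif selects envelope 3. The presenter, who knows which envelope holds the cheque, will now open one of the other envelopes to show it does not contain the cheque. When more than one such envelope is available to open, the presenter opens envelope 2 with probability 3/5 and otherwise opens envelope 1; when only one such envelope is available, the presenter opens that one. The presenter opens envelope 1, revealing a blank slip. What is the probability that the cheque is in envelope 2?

Apply Bayes' rule, conditioning on where the cheque actually is.
If it is in envelope 1 (prior 1/3): the presenter opened envelope 1, so this case is ruled out; weight (1/3)·0 = 0.
If it is in envelope 2 (prior 1/3): only envelope 1 is available, probability 1; weight (1/3)·1 = 1/3.
If it is in envelope 3 (prior 1/3): envelope 2 is available but not opened, probability 2/5; weight (1/3)·(2/5) = 2/15.
The weights sum to 7/15.
So P(the cheque in envelope 2 | the presenter opened envelope 1) = (1/3) / (7/15) = 5/7.

5/7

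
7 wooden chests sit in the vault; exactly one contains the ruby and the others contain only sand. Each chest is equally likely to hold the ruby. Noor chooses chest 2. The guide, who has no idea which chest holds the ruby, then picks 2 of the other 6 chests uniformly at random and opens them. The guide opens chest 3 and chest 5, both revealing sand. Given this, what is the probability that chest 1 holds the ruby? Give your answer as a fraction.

Apply Bayes' rule, conditioning on where the ruby actually is.
If it is in any of chests 1, 2, 4, 6, and 7 (prior 1/7 each): the guide picks exactly this set with probability 1/15 regardless, and none is the prize; weight (1/7)·(1/15) = 1/105 each.
If it is in either of chests 3 and 5 (prior 1/7 each): that chest was opened and seen not to hold the prize — ruled out; weight (1/7)·0 = 0 each.
The weights sum to 1/21.
So P(the ruby in chest 1 | the guide opened chest 3 and chest 5) = (1/105) / (1/21) = 1/5.

1/5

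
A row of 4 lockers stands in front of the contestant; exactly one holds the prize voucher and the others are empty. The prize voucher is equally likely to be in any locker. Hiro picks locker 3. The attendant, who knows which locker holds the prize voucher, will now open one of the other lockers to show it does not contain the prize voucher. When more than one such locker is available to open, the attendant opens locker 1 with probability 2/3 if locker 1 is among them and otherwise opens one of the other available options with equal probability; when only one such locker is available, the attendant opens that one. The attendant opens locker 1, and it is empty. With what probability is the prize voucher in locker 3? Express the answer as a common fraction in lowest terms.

Consider each possible location of the prize voucher in turn.
If it is in locker 1 (prior 1/4): the attendant opened locker 1, so this case is ruled out; weight (1/4)·0 = 0.
If it is in any of lockers 2, 3, and 4 (prior 1/4 each): locker 1 is available, opened with probability 2/3; weight (1/4)·(2/3) = 1/6 each.
The weights sum to 1/2.
So P(the prize voucher in locker 3 | the attendant opened locker 1) = (1/6) / (1/2) = 1/3.

1/3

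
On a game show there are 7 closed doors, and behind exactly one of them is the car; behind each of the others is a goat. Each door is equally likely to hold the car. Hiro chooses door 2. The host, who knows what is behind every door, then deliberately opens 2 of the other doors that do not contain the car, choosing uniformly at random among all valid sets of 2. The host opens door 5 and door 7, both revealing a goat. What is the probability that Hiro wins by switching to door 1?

Condition on the true location of the car.
If it is behind any of doors 1, 3, 4, and 6 (prior 1/7 each): the host has 10 equally likely choices, so probability 1/10; weight (1/7)·(1/10) = 1/70 each.
If it is behind door 2 (prior 1/7): the host has 15 equally likely choices, so probability 1/15; weight (1/7)·(1/15) = 1/105.
If it is behind either of doors 5 and 7 (prior 1/7 each): that door was opened and seen not to hold the prize — ruled out; weight (1/7)·0 = 0 each.
The weights sum to 1/15.
So P(the car behind door 1 | the host opened door 5 and door 7) = (1/70) / (1/15) = 3/14.

3/14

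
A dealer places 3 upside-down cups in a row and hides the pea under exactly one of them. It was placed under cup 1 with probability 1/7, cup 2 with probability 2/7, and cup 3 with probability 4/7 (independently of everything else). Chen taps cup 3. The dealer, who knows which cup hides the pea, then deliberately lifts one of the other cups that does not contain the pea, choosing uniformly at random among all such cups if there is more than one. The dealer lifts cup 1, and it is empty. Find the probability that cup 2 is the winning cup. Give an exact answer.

Consider each possible location of the pea in turn.
If it is under cup 1 (prior 1/7): the dealer opened cup 1, so this case is ruled out; weight (1/7)·0 = 0.
If it is under cup 2 (prior 2/7): the dealer has no choice, probability 1; weight (2/7)·1 = 2/7.
If it is under cup 3 (prior 4/7): the dealer has 2 equally likely choices, so probability 1/2; weight (4/7)·(1/2) = 2/7.
The weights sum to 4/7.
So P(the pea under cup 2 | the dealer opened cup 1) = (2/7) / (4/7) = 1/2.

1/2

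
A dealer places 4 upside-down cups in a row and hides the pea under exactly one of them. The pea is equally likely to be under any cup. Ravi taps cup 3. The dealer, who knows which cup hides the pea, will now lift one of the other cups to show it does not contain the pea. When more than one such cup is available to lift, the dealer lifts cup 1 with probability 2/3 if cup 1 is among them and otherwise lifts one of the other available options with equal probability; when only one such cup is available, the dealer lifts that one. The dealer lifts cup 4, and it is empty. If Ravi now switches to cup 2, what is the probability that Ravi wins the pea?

1/3

Apply Bayes' rule, conditioning on where the pea actually is.
If it is under cup 1 (prior 1/4): cup 1 holds the prize so is unavailable; the dealer chooses uniformly among the 2 others, probability 1/2; weight (1/4)·(1/2) = 1/8.
If it is under cup 2 (prior 1/4): cup 1 is available but not opened, probability 1/3; weight (1/4)·(1/3) = 1/12.
If it is under cup 3 (prior 1/4): cup 1 is available but not opened; cup 4 gets probability (1 − 2/3)/2 = 1/6; weight (1/4)·(1/6) = 1/24.
If it is under cup 4 (prior 1/4): the dealer opened cup 4, so this case is ruled out; weight (1/4)·0 = 0.
The weights sum to 1/4.
So P(the pea under cup 2 | the dealer opened cup 4) = (1/12) / (1/4) = 1/3.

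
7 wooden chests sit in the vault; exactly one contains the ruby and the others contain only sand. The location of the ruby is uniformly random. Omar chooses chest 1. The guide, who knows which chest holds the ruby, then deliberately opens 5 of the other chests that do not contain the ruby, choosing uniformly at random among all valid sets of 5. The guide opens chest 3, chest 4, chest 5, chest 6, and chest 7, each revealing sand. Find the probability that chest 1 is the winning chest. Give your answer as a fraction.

Apply Bayes' rule, conditioning on where the ruby actually is.
If it is in chest 1 (prior 1/7): the guide has 6 equally likely choices, so probability 1/6; weight (1/7)·(1/6) = 1/42.
If it is in chest 2 (prior 1/7): the guide has no choice, probability 1; weight (1/7)·1 = 1/7.
If it is in any of chests 3, 4, 5, 6, and 7 (prior 1/7 each): that chest was opened and seen not to hold the prize — ruled out; weight (1/7)·0 = 0 each.
The weights sum to 1/6.
So P(the ruby in chest 1 | the guide opened chest 3, chest 4, chest 5, chest 6, and chest 7) = (1/42) / (1/6) = 1/7.

1/7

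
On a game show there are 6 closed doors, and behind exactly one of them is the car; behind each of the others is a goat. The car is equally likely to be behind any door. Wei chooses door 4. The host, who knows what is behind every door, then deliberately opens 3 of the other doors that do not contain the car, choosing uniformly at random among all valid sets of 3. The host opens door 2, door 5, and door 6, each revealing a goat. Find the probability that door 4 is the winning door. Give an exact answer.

Consider each possible location of the car in turn.
If it is behind either of doors 1 and 3 (prior 1/6 each): the host has 4 equally likely choices, so probability 1/4; weight (1/6)·(1/4) = 1/24 each.
If it is behind any of doors 2, 5, and 6 (prior 1/6 each): that door was opened and seen not to hold the prize — ruled out; weight (1/6)·0 = 0 each.
If it is behind door 4 (prior 1/6): the host has 10 equally likely choices, so probability 1/10; weight (1/6)·(1/10) = 1/60.
The weights sum to 1/10.
So P(the car behind door 4 | the host opened door 2, door 5, and door 6) = (1/60) / (1/10) = 1/6.

1/6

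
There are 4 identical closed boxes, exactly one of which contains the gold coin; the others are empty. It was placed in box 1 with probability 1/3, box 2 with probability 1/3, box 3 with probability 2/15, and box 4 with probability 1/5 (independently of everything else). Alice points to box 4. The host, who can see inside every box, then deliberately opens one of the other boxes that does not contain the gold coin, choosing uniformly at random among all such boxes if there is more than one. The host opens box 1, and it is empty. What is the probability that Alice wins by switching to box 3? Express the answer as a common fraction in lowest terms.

Condition on the true location of the gold coin.
If it is in box 1 (prior 1/3): the host opened box 1, so this case is ruled out; weight (1/3)·0 = 0.
If it is in box 2 (prior 1/3): the host has 2 equally likely choices, so probability 1/2; weight (1/3)·(1/2) = 1/6.
If it is in box 3 (prior 2/15): the host has 2 equally likely choices, so probability 1/2; weight (2/15)·(1/2) = 1/15.
If it is in box 4 (prior 1/5): the host has 3 equally likely choices, so probability 1/3; weight (1/5)·(1/3) = 1/15.
The weights sum to 3/10.
So P(the gold coin in box 3 | the host opened box 1) = (1/15) / (3/10) = 2/9.

2/9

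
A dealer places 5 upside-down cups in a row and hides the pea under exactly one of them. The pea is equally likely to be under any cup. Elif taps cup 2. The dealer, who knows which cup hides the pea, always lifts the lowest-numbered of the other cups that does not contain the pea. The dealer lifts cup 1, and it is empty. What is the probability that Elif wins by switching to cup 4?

1/4

Apply Bayes' rule, conditioning on where the pea actually is.
If it is under cup 1 (prior 1/5): the dealer opened cup 1, so this case is ruled out; weight (1/5)·0 = 0.
If it is under any of cups 2, 3, 4, and 5 (prior 1/5 each): cup 1 is the lowest-numbered option available, probability 1; weight (1/5)·1 = 1/5 each.
The weights sum to 4/5.
So P(the pea under cup 4 | the dealer opened cup 1) = (1/5) / (4/5) = 1/4.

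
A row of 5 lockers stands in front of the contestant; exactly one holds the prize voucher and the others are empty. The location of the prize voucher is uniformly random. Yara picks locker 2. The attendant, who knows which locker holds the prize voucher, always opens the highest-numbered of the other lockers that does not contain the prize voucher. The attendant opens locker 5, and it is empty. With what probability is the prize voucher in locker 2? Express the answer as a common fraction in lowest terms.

Condition on the true location of the prize voucher.
If it is in any of lockers 1, 2, 3, and 4 (prior 1/5 each): locker 5 is the highest-numbered option available, probability 1; weight (1/5)·1 = 1/5 each.
If it is in locker 5 (prior 1/5): the attendant opened locker 5, so this case is ruled out; weight (1/5)·0 = 0.
The weights sum to 4/5.
So P(the prize voucher in locker 2 | the attendant opened locker 5) = (1/5) / (4/5) = 1/4.

1/4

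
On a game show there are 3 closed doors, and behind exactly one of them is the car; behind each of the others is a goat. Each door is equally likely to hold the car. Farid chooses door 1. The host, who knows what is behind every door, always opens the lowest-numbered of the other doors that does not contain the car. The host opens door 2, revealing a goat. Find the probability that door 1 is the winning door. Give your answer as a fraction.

1/2

Condition on the true location of the car.
If it is behind either of doors 1 and 3 (prior 1/3 each): door 2 is the lowest-numbered option available, probability 1; weight (1/3)·1 = 1/3 each.
If it is behind door 2 (prior 1/3): the host opened door 2, so this case is ruled out; weight (1/3)·0 = 0.
The weights sum to 2/3.
So P(the car behind door 1 | the host opened door 2) = (1/3) / (2/3) = 1/2.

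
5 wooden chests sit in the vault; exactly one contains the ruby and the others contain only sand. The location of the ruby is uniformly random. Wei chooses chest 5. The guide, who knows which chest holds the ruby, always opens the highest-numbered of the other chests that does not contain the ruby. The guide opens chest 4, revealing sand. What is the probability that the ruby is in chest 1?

Consider each possible location of the ruby in turn.
If it is in any of chests 1, 2, 3, and 5 (prior 1/5 each): chest 4 is the highest-numbered option available, probability 1; weight (1/5)·1 = 1/5 each.
If it is in chest 4 (prior 1/5): the guide opened chest 4, so this case is ruled out; weight (1/5)·0 = 0.
The weights sum to 4/5.
So P(the ruby in chest 1 | the guide opened chest 4) = (1/5) / (4/5) = 1/4.

1/4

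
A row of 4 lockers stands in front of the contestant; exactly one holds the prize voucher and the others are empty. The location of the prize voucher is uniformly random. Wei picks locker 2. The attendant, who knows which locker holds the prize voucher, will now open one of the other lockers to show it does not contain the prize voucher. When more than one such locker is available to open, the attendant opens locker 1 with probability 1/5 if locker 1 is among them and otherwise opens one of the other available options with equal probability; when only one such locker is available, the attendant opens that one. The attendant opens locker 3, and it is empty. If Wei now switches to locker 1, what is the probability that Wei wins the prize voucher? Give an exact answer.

Apply Bayes' rule, conditioning on where the prize voucher actually is.
If it is in locker 1 (prior 1/4): locker 1 holds the prize so is unavailable; the attendant chooses uniformly among the 2 others, probability 1/2; weight (1/4)·(1/2) = 1/8.
If it is in locker 2 (prior 1/4): locker 1 is available but not opened; locker 3 gets probability (1 − 1/5)/2 = 2/5; weight (1/4)·(2/5) = 1/10.
If it is in locker 3 (prior 1/4): the attendant opened locker 3, so this case is ruled out; weight (1/4)·0 = 0.
If it is in locker 4 (prior 1/4): locker 1 is available but not opened, probability 4/5; weight (1/4)·(4/5) = 1/5.
The weights sum to 17/40.
So P(the prize voucher in locker 1 | the attendant opened locker 3) = (1/8) / (17/40) = 5/17.

5/17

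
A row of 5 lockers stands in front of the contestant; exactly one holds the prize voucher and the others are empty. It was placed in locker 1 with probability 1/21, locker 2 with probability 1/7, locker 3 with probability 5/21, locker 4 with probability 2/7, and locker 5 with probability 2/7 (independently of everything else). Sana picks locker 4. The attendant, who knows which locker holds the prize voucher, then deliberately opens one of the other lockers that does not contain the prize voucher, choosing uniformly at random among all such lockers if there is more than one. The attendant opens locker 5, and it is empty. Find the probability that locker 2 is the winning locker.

Consider each possible location of the prize voucher in turn.
If it is in locker 1 (prior 1/21): the attendant has 3 equally likely choices, so probability 1/3; weight (1/21)·(1/3) = 1/63.
If it is in locker 2 (prior 1/7): the attendant has 3 equally likely choices, so probability 1/3; weight (1/7)·(1/3) = 1/21.
If it is in locker 3 (prior 5/21): the attendant has 3 equally likely choices, so probability 1/3; weight (5/21)·(1/3) = 5/63.
If it is in locker 4 (prior 2/7): the attendant has 4 equally likely choices, so probability 1/4; weight (2/7)·(1/4) = 1/14.
If it is in locker 5 (prior 2/7): the attendant opened locker 5, so this case is ruled out; weight (2/7)·0 = 0.
The weights sum to 3/14.
So P(the prize voucher in locker 2 | the attendant opened locker 5) = (1/21) / (3/14) = 2/9.

2/9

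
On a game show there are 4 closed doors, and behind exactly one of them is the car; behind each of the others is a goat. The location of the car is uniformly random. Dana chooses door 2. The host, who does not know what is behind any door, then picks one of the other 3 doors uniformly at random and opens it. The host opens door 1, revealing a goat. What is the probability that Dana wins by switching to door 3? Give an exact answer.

Consider each possible location of the car in turn.
If it is behind door 1 (prior 1/4): the host opened door 1, so this case is ruled out; weight (1/4)·0 = 0.
If it is behind any of doors 2, 3, and 4 (prior 1/4 each): the host picks door 1 with probability 1/3 regardless, and it is not the prize; weight (1/4)·(1/3) = 1/12 each.
The weights sum to 1/4.
So P(the car behind door 3 | the host opened door 1) = (1/12) / (1/4) = 1/3.

1/3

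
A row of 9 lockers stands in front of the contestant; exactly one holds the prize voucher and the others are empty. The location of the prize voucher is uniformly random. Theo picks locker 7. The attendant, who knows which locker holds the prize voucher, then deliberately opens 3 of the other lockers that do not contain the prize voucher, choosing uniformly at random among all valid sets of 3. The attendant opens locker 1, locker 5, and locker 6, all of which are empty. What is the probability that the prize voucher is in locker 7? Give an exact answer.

1/9

Apply Bayes' rule, conditioning on where the prize voucher actually is.
If it is in any of lockers 1, 5, and 6 (prior 1/9 each): that locker was opened and seen not to hold the prize — ruled out; weight (1/9)·0 = 0 each.
If it is in any of lockers 2, 3, 4, 8, and 9 (prior 1/9 each): the attendant has 35 equally likely choices, so probability 1/35; weight (1/9)·(1/35) = 1/315 each.
If it is in locker 7 (prior 1/9): the attendant has 56 equally likely choices, so probability 1/56; weight (1/9)·(1/56) = 1/504.
The weights sum to 1/56.
So P(the prize voucher in locker 7 | the attendant opened locker 1, locker 5, and locker 6) = (1/504) / (1/56) = 1/9.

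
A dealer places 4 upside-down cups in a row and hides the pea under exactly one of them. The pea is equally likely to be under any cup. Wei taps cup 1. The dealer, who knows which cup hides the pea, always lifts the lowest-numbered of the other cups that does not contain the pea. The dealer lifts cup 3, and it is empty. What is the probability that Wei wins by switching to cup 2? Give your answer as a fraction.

1

Condition on the true location of the pea.
If it is under either of cups 1 and 4 (prior 1/4 each): the dealer would have opened cup 2 instead, probability 0; weight (1/4)·0 = 0 each.
If it is under cup 2 (prior 1/4): cup 3 is the lowest-numbered option available, probability 1; weight (1/4)·1 = 1/4.
If it is under cup 3 (prior 1/4): the dealer opened cup 3, so this case is ruled out; weight (1/4)·0 = 0.
The weights sum to 1/4.
So P(the pea under cup 2 | the dealer opened cup 3) = (1/4) / (1/4) = 1.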